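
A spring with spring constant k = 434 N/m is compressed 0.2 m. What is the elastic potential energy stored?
PE = ½kx² = ½×434×0.2² = 8.68 J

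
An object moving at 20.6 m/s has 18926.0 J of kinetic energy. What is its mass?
KE = ½mv² → m = 2KE/v² = 2×18926.0/20.6² = 89.2 kg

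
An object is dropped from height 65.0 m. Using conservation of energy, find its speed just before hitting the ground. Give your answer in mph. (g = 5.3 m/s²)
mgh = ½mv² → v = √(2gh) = √(2×5.3×65) = 26.25 m/s = 58.72 mph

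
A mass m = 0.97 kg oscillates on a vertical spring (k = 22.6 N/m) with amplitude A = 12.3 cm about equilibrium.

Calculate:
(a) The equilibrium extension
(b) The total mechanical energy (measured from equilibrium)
x_eq = mg/k = 0.97×9.81/22.6 = 0.421 m = 42.1 cm
E = ½kA² = ½×22.6×(0.123)² = 0.171 J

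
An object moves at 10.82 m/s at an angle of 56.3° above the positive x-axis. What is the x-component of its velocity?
vₓ = v cos(θ) = 10.82 × cos(56.3°) = 6.0 m/s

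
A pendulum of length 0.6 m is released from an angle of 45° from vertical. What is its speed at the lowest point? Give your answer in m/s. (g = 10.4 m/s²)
h = L(1 − cosθ) = 0.6×(1 − cos45°) = 0.1757 m
v = √(2gh) = √(2×10.4×0.1757) = 1.912 m/s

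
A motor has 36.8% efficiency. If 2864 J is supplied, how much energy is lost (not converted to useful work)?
W_out = η × W_in = 0.368×2864 = 1054.0 J
W_lost = W_in − W_out = 2864 − 1054.0 = 1810.0 J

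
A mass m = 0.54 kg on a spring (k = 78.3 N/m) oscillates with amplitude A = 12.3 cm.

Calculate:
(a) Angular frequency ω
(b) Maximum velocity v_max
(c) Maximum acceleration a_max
ω = √(k/m) = √(78.3/0.54) = 12.04 rad/s
v_max = ωA = 12.04×0.123 = 1.481 m/s
a_max = ω²A = 12.04²×0.123 = 17.83 m/s²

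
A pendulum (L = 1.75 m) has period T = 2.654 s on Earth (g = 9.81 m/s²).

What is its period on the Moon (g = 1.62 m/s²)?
T = 2π√(L/g), so T_moon/T_earth = √(g_earth/g_moon)
T_moon = 2π√(1.75/1.62) = 6.53 s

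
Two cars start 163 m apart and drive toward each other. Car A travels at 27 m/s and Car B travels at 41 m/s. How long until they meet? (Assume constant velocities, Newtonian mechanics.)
Combined speed: v_combined = 27 + 41 = 68 m/s
Time to meet: t = d/68 = 163/68 = 2.4 s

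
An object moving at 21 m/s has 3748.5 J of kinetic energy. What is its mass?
KE = ½mv² → m = 2KE/v² = 2×3748.5/21² = 17.0 kg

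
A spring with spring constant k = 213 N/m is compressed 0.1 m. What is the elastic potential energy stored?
PE = ½kx² = ½×213×0.1² = 1.065 J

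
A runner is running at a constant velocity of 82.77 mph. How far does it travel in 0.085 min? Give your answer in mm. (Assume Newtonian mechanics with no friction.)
d = vt (with unit conversion) = 188700.0 mm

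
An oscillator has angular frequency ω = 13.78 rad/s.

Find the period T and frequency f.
T = 2π/ω = 2π/13.78 = 0.456 s; f = ω/2π = 2.193 Hz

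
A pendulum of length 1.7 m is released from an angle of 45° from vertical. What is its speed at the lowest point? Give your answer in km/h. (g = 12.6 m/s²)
h = L(1 − cosθ) = 1.7×(1 − cos45°) = 0.4979 m
v = √(2gh) = √(2×12.6×0.4979) = 3.542 m/s = 12.75 km/h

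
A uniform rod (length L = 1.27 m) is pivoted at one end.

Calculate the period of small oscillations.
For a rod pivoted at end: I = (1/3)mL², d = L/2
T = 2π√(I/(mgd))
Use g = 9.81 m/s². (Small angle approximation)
I/m = (1/3)L² = 0.5376 m²; d = L/2 = 0.635 m
T = 2π√(I/(mgd)) = 2π√(0.5376/(9.81×0.635)) = 1.846 s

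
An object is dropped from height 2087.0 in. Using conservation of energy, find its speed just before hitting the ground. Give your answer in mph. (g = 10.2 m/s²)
mgh = ½mv² → v = √(2gh) = √(2×10.2×53.01) = 32.88 m/s = 73.56 mph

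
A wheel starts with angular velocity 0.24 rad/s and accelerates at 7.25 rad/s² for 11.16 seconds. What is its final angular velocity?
ω = ω₀ + αt = 0.24 + 7.25 × 11.16 = 81.15 rad/s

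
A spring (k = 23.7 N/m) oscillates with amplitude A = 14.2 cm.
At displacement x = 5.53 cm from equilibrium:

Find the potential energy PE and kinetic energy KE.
E_total = ½kA² = ½×23.7×(0.142)² = 0.2389 J
PE = ½kx² = ½×23.7×(0.0553)² = 0.03624 J
KE = E_total − PE = 0.2027 J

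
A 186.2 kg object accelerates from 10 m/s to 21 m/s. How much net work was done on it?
W_net = ΔKE = ½m(v₂² − v₁²) = ½×186.2×(21² − 10²) = 31747.1 J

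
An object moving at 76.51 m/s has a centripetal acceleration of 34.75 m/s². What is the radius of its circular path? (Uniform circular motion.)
r = v²/a_c = 76.51²/34.75 = 168.45 m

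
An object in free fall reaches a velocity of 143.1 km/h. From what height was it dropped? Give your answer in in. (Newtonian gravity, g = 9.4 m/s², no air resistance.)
h = v²/(2g) (with unit conversion) = 3309.0 in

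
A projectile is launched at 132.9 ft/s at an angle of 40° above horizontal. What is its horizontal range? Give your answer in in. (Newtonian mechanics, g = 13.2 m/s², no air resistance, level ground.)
R = v₀² sin(2θ) / g (with unit conversion) = 4820.0 in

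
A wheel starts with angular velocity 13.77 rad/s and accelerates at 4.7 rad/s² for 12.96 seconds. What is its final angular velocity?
ω = ω₀ + αt = 13.77 + 4.7 × 12.96 = 74.68 rad/s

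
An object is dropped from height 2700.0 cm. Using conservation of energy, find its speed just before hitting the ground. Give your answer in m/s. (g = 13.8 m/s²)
mgh = ½mv² → v = √(2gh) = √(2×13.8×27) = 27.3 m/s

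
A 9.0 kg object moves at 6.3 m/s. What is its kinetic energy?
KE = ½mv² = ½×9.0×6.3² = 178.605 J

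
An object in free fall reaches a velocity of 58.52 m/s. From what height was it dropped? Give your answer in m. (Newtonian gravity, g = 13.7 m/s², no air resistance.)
h = v²/(2g) = 125.0 m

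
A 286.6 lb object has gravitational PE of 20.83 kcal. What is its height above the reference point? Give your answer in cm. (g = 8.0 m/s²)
PE = mgh → h = PE/(mg) = 8.715e+04 J / (130 kg × 8.0 m/s²) = 83.8 m = 8380.0 cm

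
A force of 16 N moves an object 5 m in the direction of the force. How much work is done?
W = Fd = 16×5 = 80.0 J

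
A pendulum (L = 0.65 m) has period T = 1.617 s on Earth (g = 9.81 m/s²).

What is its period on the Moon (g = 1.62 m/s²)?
T = 2π√(L/g), so T_moon/T_earth = √(g_earth/g_moon)
T_moon = 2π√(0.65/1.62) = 3.98 s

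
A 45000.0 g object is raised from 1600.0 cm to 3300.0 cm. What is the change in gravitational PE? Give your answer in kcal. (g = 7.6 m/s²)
ΔPE = mg(h₂ − h₁) = 45 kg × 7.6 m/s² × (33 − 16) m = 5814 J = 1.39 kcal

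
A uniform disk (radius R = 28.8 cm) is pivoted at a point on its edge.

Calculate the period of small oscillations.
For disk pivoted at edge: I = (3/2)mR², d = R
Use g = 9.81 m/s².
I/m = (3/2)R² = 0.1244 m²; d = R = 0.288 m
T = 2π√((3/2)R²/(gR)) = 2π√(3R/(2g)) = 1.319 s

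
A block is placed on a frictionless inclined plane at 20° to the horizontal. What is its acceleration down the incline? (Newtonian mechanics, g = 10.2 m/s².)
a = g sin(θ) = 10.2 × sin(20°) = 10.2 × 0.342 = 3.49 m/s²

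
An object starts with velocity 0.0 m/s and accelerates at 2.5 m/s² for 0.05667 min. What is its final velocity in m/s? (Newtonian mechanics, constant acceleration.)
v = v₀ + at (with unit conversion) = 8.5 m/s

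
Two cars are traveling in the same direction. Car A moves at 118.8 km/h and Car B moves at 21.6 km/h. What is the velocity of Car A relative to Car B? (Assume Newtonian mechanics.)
v_rel = v_A - v_B = 118.8 - 21.6 = 97.2 km/h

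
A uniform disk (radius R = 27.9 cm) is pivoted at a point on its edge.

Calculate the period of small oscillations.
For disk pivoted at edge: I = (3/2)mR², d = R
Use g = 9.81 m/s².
I/m = (3/2)R² = 0.1168 m²; d = R = 0.279 m
T = 2π√((3/2)R²/(gR)) = 2π√(3R/(2g)) = 1.298 s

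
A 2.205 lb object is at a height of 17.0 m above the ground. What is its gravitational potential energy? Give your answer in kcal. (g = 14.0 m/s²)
PE = mgh = 1 kg × 14.0 m/s² × 17 m = 238 J = 0.05689 kcal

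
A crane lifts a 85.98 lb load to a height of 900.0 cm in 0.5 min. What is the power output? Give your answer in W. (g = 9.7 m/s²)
W = mgh = 39×9.7×9 = 3405 J
P = W/t = 3405/30 = 113.5 W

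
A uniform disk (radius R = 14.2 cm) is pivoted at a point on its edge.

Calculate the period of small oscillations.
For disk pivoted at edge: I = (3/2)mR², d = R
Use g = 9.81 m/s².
I/m = (3/2)R² = 0.03025 m²; d = R = 0.142 m
T = 2π√((3/2)R²/(gR)) = 2π√(3R/(2g)) = 0.9258 s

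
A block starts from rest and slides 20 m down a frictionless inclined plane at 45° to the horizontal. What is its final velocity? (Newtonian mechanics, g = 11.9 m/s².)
a = g sin(θ) = 11.9 × sin(45°) = 8.41 m/s²
v = √(2ad) = √(2 × 8.41 × 20) = 18.35 m/s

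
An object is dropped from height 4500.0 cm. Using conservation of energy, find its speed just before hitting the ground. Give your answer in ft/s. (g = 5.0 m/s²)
mgh = ½mv² → v = √(2gh) = √(2×5.0×45) = 21.21 m/s = 69.6 ft/s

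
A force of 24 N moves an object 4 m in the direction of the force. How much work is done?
W = Fd = 24×4 = 96.0 J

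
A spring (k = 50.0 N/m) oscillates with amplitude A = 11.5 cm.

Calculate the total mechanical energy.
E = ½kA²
E = ½kA² = ½×50.0×(0.115)² = 0.3306 J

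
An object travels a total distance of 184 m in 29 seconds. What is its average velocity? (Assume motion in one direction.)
v_avg = Δd / Δt = 184 / 29 = 6.34 m/s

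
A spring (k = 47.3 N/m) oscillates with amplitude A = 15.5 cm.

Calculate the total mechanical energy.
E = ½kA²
E = ½kA² = ½×47.3×(0.155)² = 0.5682 J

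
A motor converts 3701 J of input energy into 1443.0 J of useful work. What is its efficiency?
η = W_out/W_in = 1443.0/3701 = 0.3899 = 38.99%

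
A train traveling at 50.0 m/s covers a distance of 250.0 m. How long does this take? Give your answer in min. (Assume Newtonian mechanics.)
t = d/v (with unit conversion) = 0.08333 min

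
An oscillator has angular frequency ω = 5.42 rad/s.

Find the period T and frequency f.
T = 2π/ω = 2π/5.42 = 1.159 s; f = ω/2π = 0.8626 Hz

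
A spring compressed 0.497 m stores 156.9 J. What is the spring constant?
PE = ½kx² → k = 2PE/x² = 2×156.9/0.497² = 1270.0 N/m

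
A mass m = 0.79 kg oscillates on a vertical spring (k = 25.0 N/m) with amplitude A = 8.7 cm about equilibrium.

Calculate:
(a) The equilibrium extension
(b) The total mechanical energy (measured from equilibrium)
x_eq = mg/k = 0.79×9.81/25.0 = 0.31 m = 31 cm
E = ½kA² = ½×25.0×(0.087)² = 0.09461 J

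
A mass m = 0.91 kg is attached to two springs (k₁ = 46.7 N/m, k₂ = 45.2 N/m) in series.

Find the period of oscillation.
k_eq = k₁k₂/(k₁+k₂) = 22.97 N/m
T = 2π√(m/k_eq) = 2π√(0.91/22.97) = 1.251 s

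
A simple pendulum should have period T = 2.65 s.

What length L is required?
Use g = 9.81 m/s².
T = 2π√(L/g) → L = g(T/2π)² = 9.81×(2.65/2π)² = 1.745 m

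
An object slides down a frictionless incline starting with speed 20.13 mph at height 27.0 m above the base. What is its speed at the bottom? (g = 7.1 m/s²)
½mv₀² + mgh = ½mv² → v = √(v₀² + 2gh) = √(8.999² + 2×7.1×27) = 21.55 m/s = 48.2 mph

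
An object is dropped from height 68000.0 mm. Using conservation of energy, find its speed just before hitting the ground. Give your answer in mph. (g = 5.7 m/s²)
mgh = ½mv² → v = √(2gh) = √(2×5.7×68) = 27.84 m/s = 62.28 mph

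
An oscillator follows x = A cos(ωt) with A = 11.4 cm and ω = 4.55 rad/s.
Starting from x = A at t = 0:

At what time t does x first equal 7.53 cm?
cos(ωt) = x/A = 7.53/11.4 = 0.6605
ωt = arccos(0.6605) = 0.8493 rad
t = 0.8493/4.55 = 0.1867 s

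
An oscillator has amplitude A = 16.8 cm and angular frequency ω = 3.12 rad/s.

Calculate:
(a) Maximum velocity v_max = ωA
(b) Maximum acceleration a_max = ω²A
v_max = ωA = 3.12×0.168 = 0.5242 m/s
a_max = ω²A = 3.12²×0.168 = 1.635 m/s²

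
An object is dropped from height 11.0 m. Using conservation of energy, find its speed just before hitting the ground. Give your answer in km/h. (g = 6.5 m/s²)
mgh = ½mv² → v = √(2gh) = √(2×6.5×11) = 11.96 m/s = 43.05 km/h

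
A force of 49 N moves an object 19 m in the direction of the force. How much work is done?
W = Fd = 49×19 = 931.0 J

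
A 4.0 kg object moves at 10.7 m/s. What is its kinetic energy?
KE = ½mv² = ½×4.0×10.7² = 228.98 J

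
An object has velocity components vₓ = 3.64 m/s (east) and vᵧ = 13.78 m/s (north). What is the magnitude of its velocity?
|v| = √(vₓ² + vᵧ²) = √(3.64² + 13.78²) = √(203.138) = 14.25 m/s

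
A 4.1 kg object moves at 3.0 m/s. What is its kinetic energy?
KE = ½mv² = ½×4.1×3.0² = 18.45 J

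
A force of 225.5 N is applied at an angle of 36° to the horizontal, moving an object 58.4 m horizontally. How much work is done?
W = Fd cosθ = 225.5×58.4×cos(36°) = 10654.0 J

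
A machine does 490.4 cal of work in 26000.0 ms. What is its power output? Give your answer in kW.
P = W/t = 2052 J / 26 s = 78.92 W = 0.07892 kW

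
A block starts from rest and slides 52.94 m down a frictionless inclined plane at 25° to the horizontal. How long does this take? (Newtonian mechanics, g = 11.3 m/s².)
a = g sin(θ) = 11.3 × sin(25°) = 4.78 m/s²
t = √(2d/a) = √(2 × 52.94 / 4.78) = 4.71 s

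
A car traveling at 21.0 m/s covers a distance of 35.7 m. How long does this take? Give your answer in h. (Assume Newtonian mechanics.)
t = d/v (with unit conversion) = 0.0004722 h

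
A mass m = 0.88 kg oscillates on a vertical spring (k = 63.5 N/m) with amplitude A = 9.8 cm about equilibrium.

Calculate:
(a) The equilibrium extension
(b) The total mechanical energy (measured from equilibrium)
x_eq = mg/k = 0.88×9.81/63.5 = 0.1359 m = 13.59 cm
E = ½kA² = ½×63.5×(0.098)² = 0.3049 J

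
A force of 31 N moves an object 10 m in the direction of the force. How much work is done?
W = Fd = 31×10 = 310.0 J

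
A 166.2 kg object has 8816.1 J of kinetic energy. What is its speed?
KE = ½mv² → v = √(2KE/m) = √(2×8816.1/166.2) = 10.3 m/s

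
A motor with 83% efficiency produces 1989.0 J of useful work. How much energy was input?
W_in = W_out/η = 1989.0/0.83 = 2396.4 J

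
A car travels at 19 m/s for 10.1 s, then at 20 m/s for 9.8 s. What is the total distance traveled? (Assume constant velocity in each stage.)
d₁ = v₁t₁ = 19 × 10.1 = 191.9 m
d₂ = v₂t₂ = 20 × 9.8 = 196 m
d_total = 191.9 + 196 = 387.9 m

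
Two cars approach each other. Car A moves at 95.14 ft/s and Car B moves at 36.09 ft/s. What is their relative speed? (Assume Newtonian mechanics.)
v_rel = v_A + v_B = 95.14 + 36.09 = 131.2 ft/s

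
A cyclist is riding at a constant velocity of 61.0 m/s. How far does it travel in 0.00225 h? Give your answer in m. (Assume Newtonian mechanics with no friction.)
d = vt (with unit conversion) = 494.1 m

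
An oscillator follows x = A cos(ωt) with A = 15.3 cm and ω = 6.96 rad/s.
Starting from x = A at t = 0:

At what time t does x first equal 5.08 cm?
cos(ωt) = x/A = 5.08/15.3 = 0.332
ωt = arccos(0.332) = 1.232 rad
t = 1.232/6.96 = 0.1771 s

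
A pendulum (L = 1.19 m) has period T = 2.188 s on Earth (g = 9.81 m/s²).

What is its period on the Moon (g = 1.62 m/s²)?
T = 2π√(L/g), so T_moon/T_earth = √(g_earth/g_moon)
T_moon = 2π√(1.19/1.62) = 5.385 s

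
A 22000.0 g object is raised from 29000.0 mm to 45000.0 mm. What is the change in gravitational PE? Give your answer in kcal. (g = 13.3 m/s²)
ΔPE = mg(h₂ − h₁) = 22 kg × 13.3 m/s² × (45 − 29) m = 4682 J = 1.119 kcal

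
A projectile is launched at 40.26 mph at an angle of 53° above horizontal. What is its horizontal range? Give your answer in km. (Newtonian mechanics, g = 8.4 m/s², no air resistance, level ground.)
R = v₀² sin(2θ) / g (with unit conversion) = 0.03707 km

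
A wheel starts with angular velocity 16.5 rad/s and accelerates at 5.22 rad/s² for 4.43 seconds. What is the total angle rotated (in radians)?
θ = ω₀t + ½αt² = 16.5×4.43 + ½×5.22×4.43² = 124.32 rad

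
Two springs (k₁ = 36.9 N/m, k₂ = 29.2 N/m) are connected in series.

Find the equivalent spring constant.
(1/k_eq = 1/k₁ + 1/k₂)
1/k_eq = 1/36.9 + 1/29.2 = 0.061347; k_eq = 16.3 N/m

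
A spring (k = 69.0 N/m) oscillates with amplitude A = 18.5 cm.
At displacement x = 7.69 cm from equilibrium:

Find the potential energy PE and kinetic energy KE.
E_total = ½kA² = ½×69.0×(0.185)² = 1.181 J
PE = ½kx² = ½×69.0×(0.0769)² = 0.204 J
KE = E_total − PE = 0.9767 J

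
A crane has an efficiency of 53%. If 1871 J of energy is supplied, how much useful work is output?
W_out = η × W_in = 0.53 × 1871 = 991.63 J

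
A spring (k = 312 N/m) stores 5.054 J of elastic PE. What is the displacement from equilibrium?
PE = ½kx² → x = √(2PE/k) = √(2×5.054/312) = 0.18 m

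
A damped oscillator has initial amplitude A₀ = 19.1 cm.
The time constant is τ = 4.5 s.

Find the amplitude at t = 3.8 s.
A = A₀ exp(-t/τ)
A = A₀ exp(−t/τ) = 19.1×exp(−3.8/4.5) = 8.209 cm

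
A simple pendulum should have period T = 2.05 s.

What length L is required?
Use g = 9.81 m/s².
T = 2π√(L/g) → L = g(T/2π)² = 9.81×(2.05/2π)² = 1.044 m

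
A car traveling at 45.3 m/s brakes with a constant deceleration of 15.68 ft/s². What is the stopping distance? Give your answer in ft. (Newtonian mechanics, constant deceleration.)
d = v₀² / (2a) (with unit conversion) = 704.4 ft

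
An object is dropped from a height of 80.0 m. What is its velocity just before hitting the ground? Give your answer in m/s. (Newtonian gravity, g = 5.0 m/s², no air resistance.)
v = √(2gh) = 28.28 m/s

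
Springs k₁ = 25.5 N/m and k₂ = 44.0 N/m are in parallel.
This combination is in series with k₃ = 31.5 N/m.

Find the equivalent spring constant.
k₁₂ = k₁ + k₂ = 69.5 N/m (parallel)
1/k_eq = 1/k₁₂ + 1/k₃ → k_eq = 21.68 N/m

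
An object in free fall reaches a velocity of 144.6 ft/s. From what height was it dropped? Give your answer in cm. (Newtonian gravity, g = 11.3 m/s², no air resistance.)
h = v²/(2g) (with unit conversion) = 8595.0 cm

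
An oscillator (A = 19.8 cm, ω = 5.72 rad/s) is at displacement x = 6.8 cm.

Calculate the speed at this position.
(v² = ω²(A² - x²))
v = ω√(A² − x²) = 5.72×√(0.198² − 0.068²) = 1.064 m/s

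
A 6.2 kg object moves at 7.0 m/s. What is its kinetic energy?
KE = ½mv² = ½×6.2×7.0² = 151.9 J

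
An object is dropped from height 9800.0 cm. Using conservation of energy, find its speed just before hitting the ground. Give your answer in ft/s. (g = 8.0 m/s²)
mgh = ½mv² → v = √(2gh) = √(2×8.0×98) = 39.6 m/s = 129.9 ft/s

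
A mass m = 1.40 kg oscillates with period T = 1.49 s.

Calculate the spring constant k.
T = 2π√(m/k) → k = m(2π/T)² = 1.4×(2π/1.49)² = 24.9 N/m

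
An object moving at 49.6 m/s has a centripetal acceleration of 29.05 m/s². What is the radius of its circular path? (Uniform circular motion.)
r = v²/a_c = 49.6²/29.05 = 84.69 m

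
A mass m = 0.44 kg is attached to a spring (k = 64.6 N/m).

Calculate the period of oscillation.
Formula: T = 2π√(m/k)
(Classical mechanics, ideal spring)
T = 2π√(m/k) = 2π√(0.44/64.6) = 0.5185 s; f = 1/T = 1.928 Hz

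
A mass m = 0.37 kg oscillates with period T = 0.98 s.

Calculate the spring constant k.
T = 2π√(m/k) → k = m(2π/T)² = 0.37×(2π/0.98)² = 15.21 N/m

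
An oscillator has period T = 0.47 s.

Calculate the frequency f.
f = 1/T = 1/0.47 = 2.128 Hz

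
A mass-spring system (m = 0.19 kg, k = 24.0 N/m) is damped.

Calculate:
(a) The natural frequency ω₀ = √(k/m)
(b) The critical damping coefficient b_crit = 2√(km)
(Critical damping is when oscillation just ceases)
ω₀ = √(k/m) = √(24.0/0.19) = 11.24 rad/s
b_crit = 2√(km) = 2√(24.0×0.19) = 4.271 kg/s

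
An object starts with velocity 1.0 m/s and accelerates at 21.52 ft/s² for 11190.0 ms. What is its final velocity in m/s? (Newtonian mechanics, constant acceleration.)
v = v₀ + at (with unit conversion) = 74.4 m/s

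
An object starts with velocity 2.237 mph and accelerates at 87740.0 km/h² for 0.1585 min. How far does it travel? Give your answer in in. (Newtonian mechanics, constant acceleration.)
d = v₀t + ½at² (with unit conversion) = 12430.0 in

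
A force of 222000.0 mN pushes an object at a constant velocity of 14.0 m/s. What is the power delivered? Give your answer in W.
P = Fv = 222 N × 14 m/s = 3108 W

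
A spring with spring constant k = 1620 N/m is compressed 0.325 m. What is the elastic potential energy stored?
PE = ½kx² = ½×1620×0.325² = 85.56 J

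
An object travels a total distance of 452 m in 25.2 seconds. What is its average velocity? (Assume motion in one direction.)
v_avg = Δd / Δt = 452 / 25.2 = 17.94 m/s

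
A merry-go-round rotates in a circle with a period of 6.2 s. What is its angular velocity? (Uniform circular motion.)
ω = 2π/T = 2π/6.2 = 1.0134 rad/s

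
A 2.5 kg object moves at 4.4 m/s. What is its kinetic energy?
KE = ½mv² = ½×2.5×4.4² = 24.2 J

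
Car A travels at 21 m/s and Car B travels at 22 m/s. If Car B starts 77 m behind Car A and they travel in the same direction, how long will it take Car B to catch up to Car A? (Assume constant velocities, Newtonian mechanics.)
Relative speed: v_rel = 22 - 21 = 1 m/s
Time to catch: t = d₀/v_rel = 77/1 = 77.0 s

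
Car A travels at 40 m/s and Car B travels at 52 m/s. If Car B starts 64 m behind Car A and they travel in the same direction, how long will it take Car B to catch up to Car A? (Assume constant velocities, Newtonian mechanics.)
Relative speed: v_rel = 52 - 40 = 12 m/s
Time to catch: t = d₀/v_rel = 64/12 = 5.33 s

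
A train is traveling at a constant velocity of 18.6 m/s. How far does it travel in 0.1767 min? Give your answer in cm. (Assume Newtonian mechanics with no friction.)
d = vt (with unit conversion) = 19720.0 cm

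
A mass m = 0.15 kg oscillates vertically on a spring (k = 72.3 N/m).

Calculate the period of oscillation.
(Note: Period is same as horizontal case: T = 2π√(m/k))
T = 2π√(m/k) = 2π√(0.15/72.3) = 0.2862 s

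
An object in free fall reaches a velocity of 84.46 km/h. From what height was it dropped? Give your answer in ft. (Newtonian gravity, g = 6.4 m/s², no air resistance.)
h = v²/(2g) (with unit conversion) = 141.1 ft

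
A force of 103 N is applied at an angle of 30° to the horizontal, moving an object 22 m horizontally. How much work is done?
W = Fd cosθ = 103×22×cos(30°) = 1962.4 J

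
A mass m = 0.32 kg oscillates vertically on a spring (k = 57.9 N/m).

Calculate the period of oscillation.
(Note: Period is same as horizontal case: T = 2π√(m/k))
T = 2π√(m/k) = 2π√(0.32/57.9) = 0.4671 s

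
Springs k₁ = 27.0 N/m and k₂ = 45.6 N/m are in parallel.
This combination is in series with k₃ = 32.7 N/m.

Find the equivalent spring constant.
k₁₂ = k₁ + k₂ = 72.6 N/m (parallel)
1/k_eq = 1/k₁₂ + 1/k₃ → k_eq = 22.55 N/m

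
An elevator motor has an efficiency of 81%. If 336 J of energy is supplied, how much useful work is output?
W_out = η × W_in = 0.81 × 336 = 272.16 J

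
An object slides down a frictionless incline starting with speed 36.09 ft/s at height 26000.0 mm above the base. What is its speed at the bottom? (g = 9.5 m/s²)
½mv₀² + mgh = ½mv² → v = √(v₀² + 2gh) = √(11² + 2×9.5×26) = 24.8 m/s = 81.36 ft/s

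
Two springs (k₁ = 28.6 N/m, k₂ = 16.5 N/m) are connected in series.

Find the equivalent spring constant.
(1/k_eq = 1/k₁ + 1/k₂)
1/k_eq = 1/28.6 + 1/16.5 = 0.095571; k_eq = 10.46 N/m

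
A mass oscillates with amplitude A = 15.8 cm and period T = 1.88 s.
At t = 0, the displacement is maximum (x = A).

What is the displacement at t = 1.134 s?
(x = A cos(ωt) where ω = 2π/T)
ω = 2π/T = 2π/1.88 = 3.342 rad/s
x = A cos(ωt) = 15.8×cos(3.342×1.134) = -12.59 cm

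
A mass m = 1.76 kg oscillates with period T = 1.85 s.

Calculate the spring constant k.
T = 2π√(m/k) → k = m(2π/T)² = 1.76×(2π/1.85)² = 20.3 N/m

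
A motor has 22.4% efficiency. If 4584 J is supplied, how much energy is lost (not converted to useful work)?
W_out = η × W_in = 0.224×4584 = 1026.8 J
W_lost = W_in − W_out = 4584 − 1026.8 = 3557.2 J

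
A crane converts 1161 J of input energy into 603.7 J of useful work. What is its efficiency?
η = W_out/W_in = 603.7/1161 = 0.52 = 52.0%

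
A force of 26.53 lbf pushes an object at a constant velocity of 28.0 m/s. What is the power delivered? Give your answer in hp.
P = Fv = 118 N × 28 m/s = 3304 W = 4.431 hp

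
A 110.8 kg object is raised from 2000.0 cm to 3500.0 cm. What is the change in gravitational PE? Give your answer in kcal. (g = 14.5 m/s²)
ΔPE = mg(h₂ − h₁) = 110.8 kg × 14.5 m/s² × (35 − 20) m = 2.41e+04 J = 5.76 kcal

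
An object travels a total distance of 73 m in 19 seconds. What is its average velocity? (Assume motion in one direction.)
v_avg = Δd / Δt = 73 / 19 = 3.84 m/s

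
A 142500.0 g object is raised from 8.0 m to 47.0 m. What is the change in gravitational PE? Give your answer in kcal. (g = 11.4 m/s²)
ΔPE = mg(h₂ − h₁) = 142.5 kg × 11.4 m/s² × (47 − 8) m = 6.336e+04 J = 15.14 kcal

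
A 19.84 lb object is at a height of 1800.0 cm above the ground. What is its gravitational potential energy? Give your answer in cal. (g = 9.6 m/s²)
PE = mgh = 8.999 kg × 9.6 m/s² × 18 m = 1555 J = 371.7 cal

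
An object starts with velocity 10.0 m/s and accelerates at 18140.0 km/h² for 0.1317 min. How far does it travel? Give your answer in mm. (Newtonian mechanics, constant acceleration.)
d = v₀t + ½at² (with unit conversion) = 122700.0 mm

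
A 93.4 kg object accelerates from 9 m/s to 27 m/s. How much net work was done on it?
W_net = ΔKE = ½m(v₂² − v₁²) = ½×93.4×(27² − 9²) = 30261.6 J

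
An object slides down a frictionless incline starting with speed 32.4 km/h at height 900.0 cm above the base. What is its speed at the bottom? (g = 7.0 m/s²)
½mv₀² + mgh = ½mv² → v = √(v₀² + 2gh) = √(9² + 2×7.0×9) = 14.39 m/s = 51.79 km/h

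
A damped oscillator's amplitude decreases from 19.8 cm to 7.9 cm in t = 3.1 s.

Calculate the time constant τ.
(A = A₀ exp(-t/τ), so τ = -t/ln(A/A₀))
A/A₀ = 7.9/19.8 = 0.399; ln(A/A₀) = -0.9188
τ = −t/ln(A/A₀) = −3.1/-0.9188 = 3.374 s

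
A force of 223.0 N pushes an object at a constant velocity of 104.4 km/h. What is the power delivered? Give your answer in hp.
P = Fv = 223 N × 29 m/s = 6467 W = 8.672 hp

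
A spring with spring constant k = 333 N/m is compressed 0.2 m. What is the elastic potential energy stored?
PE = ½kx² = ½×333×0.2² = 6.66 J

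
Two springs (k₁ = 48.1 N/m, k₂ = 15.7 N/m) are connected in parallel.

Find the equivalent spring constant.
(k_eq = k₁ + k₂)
k_eq = k₁ + k₂ = 48.1 + 15.7 = 63.8 N/m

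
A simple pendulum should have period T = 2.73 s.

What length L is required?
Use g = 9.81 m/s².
T = 2π√(L/g) → L = g(T/2π)² = 9.81×(2.73/2π)² = 1.852 m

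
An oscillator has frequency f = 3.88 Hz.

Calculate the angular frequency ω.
ω = 2πf = 2π×3.88 = 24.38 rad/s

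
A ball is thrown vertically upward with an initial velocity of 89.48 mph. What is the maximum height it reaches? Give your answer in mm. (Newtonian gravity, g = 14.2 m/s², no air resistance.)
h_max = v₀²/(2g) (with unit conversion) = 56340.0 mm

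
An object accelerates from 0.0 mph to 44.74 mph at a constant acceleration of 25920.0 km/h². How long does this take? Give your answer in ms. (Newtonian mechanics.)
t = (v - v₀)/a (with unit conversion) = 10000.0 ms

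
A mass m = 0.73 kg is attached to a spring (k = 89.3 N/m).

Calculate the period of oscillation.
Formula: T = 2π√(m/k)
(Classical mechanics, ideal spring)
T = 2π√(m/k) = 2π√(0.73/89.3) = 0.5681 s; f = 1/T = 1.76 Hz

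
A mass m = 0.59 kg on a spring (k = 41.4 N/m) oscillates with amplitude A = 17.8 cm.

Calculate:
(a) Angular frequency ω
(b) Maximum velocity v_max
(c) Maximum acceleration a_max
ω = √(k/m) = √(41.4/0.59) = 8.377 rad/s
v_max = ωA = 8.377×0.178 = 1.491 m/s
a_max = ω²A = 8.377²×0.178 = 12.49 m/s²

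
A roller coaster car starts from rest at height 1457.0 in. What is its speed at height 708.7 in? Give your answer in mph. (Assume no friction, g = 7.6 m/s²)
mgh₁ = ½mv₂² + mgh₂ → v₂ = √(2g(h₁−h₂)) = √(2×7.6×(37.01−18)) = 17 m/s = 38.02 mph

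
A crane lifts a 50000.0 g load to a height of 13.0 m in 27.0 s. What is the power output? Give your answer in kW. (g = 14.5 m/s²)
W = mgh = 50×14.5×13 = 9425 J
P = W/t = 9425/27 = 349.1 W = 0.3491 kW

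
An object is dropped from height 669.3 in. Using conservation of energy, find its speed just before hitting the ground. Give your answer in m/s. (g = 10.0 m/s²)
mgh = ½mv² → v = √(2gh) = √(2×10.0×17) = 18.44 m/s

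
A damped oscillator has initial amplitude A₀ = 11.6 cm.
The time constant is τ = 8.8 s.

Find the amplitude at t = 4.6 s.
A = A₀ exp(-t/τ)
A = A₀ exp(−t/τ) = 11.6×exp(−4.6/8.8) = 6.878 cm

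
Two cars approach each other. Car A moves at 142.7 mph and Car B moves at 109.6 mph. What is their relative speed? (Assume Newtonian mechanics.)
v_rel = v_A + v_B = 142.7 + 109.6 = 252.3 mph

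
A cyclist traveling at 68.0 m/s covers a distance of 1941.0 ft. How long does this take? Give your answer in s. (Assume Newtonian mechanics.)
t = d/v (with unit conversion) = 8.7 s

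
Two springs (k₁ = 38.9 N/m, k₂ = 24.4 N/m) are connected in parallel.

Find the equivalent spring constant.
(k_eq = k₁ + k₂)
k_eq = k₁ + k₂ = 38.9 + 24.4 = 63.3 N/m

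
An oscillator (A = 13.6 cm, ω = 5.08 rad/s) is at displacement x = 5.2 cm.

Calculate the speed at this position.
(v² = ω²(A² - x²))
v = ω√(A² − x²) = 5.08×√(0.136² − 0.052²) = 0.6384 m/s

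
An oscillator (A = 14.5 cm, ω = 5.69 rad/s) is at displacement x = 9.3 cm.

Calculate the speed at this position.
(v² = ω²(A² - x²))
v = ω√(A² − x²) = 5.69×√(0.145² − 0.093²) = 0.633 m/s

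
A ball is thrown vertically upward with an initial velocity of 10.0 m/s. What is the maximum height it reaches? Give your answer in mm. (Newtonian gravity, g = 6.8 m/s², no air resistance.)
h_max = v₀²/(2g) (with unit conversion) = 7353.0 mm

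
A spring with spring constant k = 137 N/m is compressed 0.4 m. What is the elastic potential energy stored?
PE = ½kx² = ½×137×0.4² = 10.96 J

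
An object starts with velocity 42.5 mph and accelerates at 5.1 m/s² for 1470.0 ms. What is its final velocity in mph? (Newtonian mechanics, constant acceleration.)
v = v₀ + at (with unit conversion) = 59.27 mph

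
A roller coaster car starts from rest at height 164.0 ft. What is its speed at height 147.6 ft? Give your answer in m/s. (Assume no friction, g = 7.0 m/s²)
mgh₁ = ½mv₂² + mgh₂ → v₂ = √(2g(h₁−h₂)) = √(2×7.0×(49.99−44.99)) = 8.366 m/s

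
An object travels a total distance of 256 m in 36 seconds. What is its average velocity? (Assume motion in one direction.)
v_avg = Δd / Δt = 256 / 36 = 7.11 m/s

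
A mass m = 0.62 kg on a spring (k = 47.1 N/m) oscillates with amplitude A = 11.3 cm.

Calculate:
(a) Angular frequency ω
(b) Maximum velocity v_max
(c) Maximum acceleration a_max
ω = √(k/m) = √(47.1/0.62) = 8.716 rad/s
v_max = ωA = 8.716×0.113 = 0.9849 m/s
a_max = ω²A = 8.716²×0.113 = 8.584 m/s²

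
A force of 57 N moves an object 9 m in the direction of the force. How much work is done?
W = Fd = 57×9 = 513.0 J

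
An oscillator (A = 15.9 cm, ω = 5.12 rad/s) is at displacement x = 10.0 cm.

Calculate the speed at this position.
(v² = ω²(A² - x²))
v = ω√(A² − x²) = 5.12×√(0.159² − 0.1²) = 0.6329 m/s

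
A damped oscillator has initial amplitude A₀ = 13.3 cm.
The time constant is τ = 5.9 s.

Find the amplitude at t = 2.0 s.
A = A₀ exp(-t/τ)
A = A₀ exp(−t/τ) = 13.3×exp(−2.0/5.9) = 9.476 cm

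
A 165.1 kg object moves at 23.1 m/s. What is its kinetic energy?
KE = ½mv² = ½×165.1×23.1² = 44049.51 J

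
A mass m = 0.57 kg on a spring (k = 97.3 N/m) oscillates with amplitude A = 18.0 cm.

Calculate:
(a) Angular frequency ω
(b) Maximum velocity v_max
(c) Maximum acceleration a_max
ω = √(k/m) = √(97.3/0.57) = 13.07 rad/s
v_max = ωA = 13.07×0.18 = 2.352 m/s
a_max = ω²A = 13.07²×0.18 = 30.73 m/s²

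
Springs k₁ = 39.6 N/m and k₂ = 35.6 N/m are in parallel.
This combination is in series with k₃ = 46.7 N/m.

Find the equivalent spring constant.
k₁₂ = k₁ + k₂ = 75.2 N/m (parallel)
1/k_eq = 1/k₁₂ + 1/k₃ → k_eq = 28.81 N/m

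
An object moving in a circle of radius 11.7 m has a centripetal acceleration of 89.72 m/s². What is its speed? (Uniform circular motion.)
v = √(a_c × r) = √(89.72 × 11.7) = 32.4 m/s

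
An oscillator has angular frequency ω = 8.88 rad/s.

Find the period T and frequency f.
T = 2π/ω = 2π/8.88 = 0.7076 s; f = ω/2π = 1.413 Hz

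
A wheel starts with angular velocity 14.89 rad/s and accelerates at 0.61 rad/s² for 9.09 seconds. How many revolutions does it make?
θ = ω₀t + ½αt² = 14.89×9.09 + ½×0.61×9.09² = 160.55 rad
Revolutions = θ/(2π) = 160.55/(2π) = 25.55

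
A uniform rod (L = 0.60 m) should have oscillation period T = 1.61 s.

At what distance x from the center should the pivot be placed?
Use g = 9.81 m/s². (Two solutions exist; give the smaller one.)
T = 2π√((L²/12 + x²)/(gx)). Let c = T²g/(4π²) = 0.6441.
x² − cx + L²/12 = 0 → x = (c − √(c² − L²/3))/2 = 0.05054 m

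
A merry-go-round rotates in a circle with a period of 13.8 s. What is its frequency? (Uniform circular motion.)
f = 1/T = 1/13.8 = 0.0725 Hz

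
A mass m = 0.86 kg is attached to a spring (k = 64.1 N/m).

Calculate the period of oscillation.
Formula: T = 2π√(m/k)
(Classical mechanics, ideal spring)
T = 2π√(m/k) = 2π√(0.86/64.1) = 0.7278 s; f = 1/T = 1.374 Hz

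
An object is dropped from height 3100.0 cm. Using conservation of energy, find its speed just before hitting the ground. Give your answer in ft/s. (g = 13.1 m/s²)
mgh = ½mv² → v = √(2gh) = √(2×13.1×31) = 28.5 m/s = 93.5 ft/s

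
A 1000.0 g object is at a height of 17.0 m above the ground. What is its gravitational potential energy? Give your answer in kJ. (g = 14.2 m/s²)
PE = mgh = 1 kg × 14.2 m/s² × 17 m = 241.4 J = 0.2414 kJ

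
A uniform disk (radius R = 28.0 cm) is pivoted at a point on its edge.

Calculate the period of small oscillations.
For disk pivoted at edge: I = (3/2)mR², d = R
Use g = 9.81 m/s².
I/m = (3/2)R² = 0.1176 m²; d = R = 0.28 m
T = 2π√((3/2)R²/(gR)) = 2π√(3R/(2g)) = 1.3 s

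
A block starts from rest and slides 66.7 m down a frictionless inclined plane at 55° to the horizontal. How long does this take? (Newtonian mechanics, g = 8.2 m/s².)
a = g sin(θ) = 8.2 × sin(55°) = 6.72 m/s²
t = √(2d/a) = √(2 × 66.7 / 6.72) = 4.46 s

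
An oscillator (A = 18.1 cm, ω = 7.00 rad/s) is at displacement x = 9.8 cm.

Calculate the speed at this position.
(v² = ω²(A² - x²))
v = ω√(A² − x²) = 7.0×√(0.181² − 0.098²) = 1.065 m/s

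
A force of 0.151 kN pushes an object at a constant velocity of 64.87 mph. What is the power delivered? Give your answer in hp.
P = Fv = 151 N × 29 m/s = 4379 W = 5.872 hp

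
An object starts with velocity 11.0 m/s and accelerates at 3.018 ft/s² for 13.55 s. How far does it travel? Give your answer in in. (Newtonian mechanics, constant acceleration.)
d = v₀t + ½at² (with unit conversion) = 9193.0 in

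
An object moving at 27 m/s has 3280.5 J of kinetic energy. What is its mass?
KE = ½mv² → m = 2KE/v² = 2×3280.5/27² = 9.0 kg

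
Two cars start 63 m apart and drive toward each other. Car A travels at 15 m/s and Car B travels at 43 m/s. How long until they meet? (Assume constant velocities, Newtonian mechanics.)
Combined speed: v_combined = 15 + 43 = 58 m/s
Time to meet: t = d/58 = 63/58 = 1.09 s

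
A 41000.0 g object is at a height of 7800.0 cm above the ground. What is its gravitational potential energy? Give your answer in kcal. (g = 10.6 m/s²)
PE = mgh = 41 kg × 10.6 m/s² × 78 m = 3.39e+04 J = 8.102 kcal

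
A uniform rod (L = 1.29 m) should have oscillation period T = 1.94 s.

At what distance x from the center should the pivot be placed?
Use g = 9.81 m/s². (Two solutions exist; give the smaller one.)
T = 2π√((L²/12 + x²)/(gx)). Let c = T²g/(4π²) = 0.9352.
x² − cx + L²/12 = 0 → x = (c − √(c² − L²/3))/2 = 0.1848 m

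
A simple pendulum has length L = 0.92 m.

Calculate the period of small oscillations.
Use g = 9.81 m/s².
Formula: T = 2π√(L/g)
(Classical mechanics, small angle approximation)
T = 2π√(L/g) = 2π√(0.92/9.81) = 1.924 s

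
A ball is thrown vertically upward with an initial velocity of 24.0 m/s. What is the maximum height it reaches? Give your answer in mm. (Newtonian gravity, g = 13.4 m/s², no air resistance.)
h_max = v₀²/(2g) (with unit conversion) = 21490.0 mm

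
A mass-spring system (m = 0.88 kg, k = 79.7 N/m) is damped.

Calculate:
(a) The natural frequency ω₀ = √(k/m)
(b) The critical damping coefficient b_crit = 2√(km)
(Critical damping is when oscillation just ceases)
ω₀ = √(k/m) = √(79.7/0.88) = 9.517 rad/s
b_crit = 2√(km) = 2√(79.7×0.88) = 16.75 kg/s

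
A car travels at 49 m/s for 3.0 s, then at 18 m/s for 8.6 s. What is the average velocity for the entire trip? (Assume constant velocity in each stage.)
d₁ = v₁t₁ = 49 × 3.0 = 147 m
d₂ = v₂t₂ = 18 × 8.6 = 154.8 m
d_total = 301.8 m, t_total = 11.6 s
v_avg = d_total/t_total = 301.8/11.6 = 26.02 m/s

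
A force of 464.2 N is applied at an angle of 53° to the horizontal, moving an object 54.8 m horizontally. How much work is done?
W = Fd cosθ = 464.2×54.8×cos(53°) = 15309.0 J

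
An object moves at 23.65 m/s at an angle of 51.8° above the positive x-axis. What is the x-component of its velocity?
vₓ = v cos(θ) = 23.65 × cos(51.8°) = 14.63 m/s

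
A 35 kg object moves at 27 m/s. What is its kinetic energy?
KE = ½mv² = ½×35×27² = 12757.5 J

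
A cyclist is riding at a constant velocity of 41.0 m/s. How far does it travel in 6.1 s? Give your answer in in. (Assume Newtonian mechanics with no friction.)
d = vt (with unit conversion) = 9846.0 in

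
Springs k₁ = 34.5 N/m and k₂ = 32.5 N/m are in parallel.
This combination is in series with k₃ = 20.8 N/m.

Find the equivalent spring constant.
k₁₂ = k₁ + k₂ = 67 N/m (parallel)
1/k_eq = 1/k₁₂ + 1/k₃ → k_eq = 15.87 N/m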